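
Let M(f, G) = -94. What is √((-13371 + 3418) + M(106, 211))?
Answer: I*√10047 ≈ 100.23*I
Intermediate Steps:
√((-13371 + 3418) + M(106, 211)) = √((-13371 + 3418) - 94) = √(-9953 - 94) = √(-10047) = I*√10047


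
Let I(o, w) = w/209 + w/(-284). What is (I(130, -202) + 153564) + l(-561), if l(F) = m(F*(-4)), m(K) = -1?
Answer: 4557435139/29678 ≈ 1.5356e+5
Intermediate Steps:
l(F) = -1
I(o, w) = 75*w/59356 (I(o, w) = w*(1/209) + w*(-1/284) = w/209 - w/284 = 75*w/59356)
(I(130, -202) + 153564) + l(-561) = ((75/59356)*(-202) + 153564) - 1 = (-7575/29678 + 153564) - 1 = 4557464817/29678 - 1 = 4557435139/29678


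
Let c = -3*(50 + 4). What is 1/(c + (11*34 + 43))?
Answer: 1/255 ≈ 0.0039216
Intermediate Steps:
c = -162 (c = -3*54 = -162)
1/(c + (11*34 + 43)) = 1/(-162 + (11*34 + 43)) = 1/(-162 + (374 + 43)) = 1/(-162 + 417) = 1/255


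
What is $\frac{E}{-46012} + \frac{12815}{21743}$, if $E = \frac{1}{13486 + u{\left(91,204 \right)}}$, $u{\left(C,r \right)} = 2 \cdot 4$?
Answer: $\frac{7956653145577}{13499922732504} \approx 0.58939$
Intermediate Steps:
$u{\left(C,r \right)} = 8$
$E = \frac{1}{13494}$ ($E = \frac{1}{13486 + 8} = \frac{1}{13494} \approx 7.4107 \cdot 10^{-5}$)
$\frac{E}{-46012} + \frac{12815}{21743} = \frac{1}{13494 \left(-46012\right)} + \frac{12815}{21743} = \frac{1}{13494} \left(- \frac{1}{46012}\right) + 12815 \cdot \frac{1}{21743} = - \frac{1}{620885928} + \frac{12815}{21743} = \frac{7956653145577}{13499922732504}$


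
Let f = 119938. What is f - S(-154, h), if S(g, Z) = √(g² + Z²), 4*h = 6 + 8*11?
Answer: 119938 - √97073/2 ≈ 1.1978e+5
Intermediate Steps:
h = 47/2 (h = (6 + 8*11)/4 = (6 + 88)/4 = (¼)*94 = 47/2 ≈ 23.500)
S(g, Z) = √(Z² + g²)
f - S(-154, h) = 119938 - √((47/2)² + (-154)²) = 119938 - √(2209/4 + 23716) = 119938 - √(97073/4) = 119938 - √97073/2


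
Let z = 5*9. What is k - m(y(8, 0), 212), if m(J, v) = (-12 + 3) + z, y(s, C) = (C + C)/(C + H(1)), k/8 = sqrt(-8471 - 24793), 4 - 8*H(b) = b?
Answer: -36 + 96*I*sqrt(231) ≈ -36.0 + 1459.1*I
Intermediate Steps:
H(b) = 1/2 - b/8
z = 45
k = 96*I*sqrt(231) (k = 8*sqrt(-8471 - 24793) = 8*sqrt(-33264) = 8*(12*I*sqrt(231)) = 96*I*sqrt(231) ≈ 1459.1*I)
y(s, C) = 2*C/(3/8 + C) (y(s, C) = (C + C)/(C + (1/2 - 1/8*1)) = (2*C)/(C + (1/2 - 1/8)) = (2*C)/(C + 3/8) = (2*C)/(3/8 + C) = 2*C/(3/8 + C))
m(J, v) = 36 (m(J, v) = (-12 + 3) + 45 = -9 + 45 = 36)
k - m(y(8, 0), 212) = 96*I*sqrt(231) - 1*36 = 96*I*sqrt(231) - 36 = -36 + 96*I*sqrt(231)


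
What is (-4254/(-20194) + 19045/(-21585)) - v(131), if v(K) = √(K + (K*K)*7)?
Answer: -29277214/43588749 - 3*√13362 ≈ -347.45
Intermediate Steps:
v(K) = √(K + 7*K²) (v(K) = √(K + K²*7) = √(K + 7*K²))
(-4254/(-20194) + 19045/(-21585)) - v(131) = (-4254/(-20194) + 19045/(-21585)) - √(131*(1 + 7*131)) = (-4254*(-1/20194) + 19045*(-1/21585)) - √(131*(1 + 917)) = (2127/10097 - 3809/4317) - √(131*918) = -29277214/43588749 - √120258 = -29277214/43588749 - 3*√13362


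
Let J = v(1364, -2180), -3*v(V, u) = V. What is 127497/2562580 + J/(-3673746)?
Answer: 704335070203/14121402037020 ≈ 0.049877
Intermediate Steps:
v(V, u) = -V/3
J = -1364/3 (J = -⅓*1364 = -1364/3 ≈ -454.67)
127497/2562580 + J/(-3673746) = 127497/2562580 - 1364/3/(-3673746) = 127497*(1/2562580) - 1364/3*(-1/3673746) = 127497/2562580 + 682/5510619 = 704335070203/14121402037020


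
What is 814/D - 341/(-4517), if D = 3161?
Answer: 4754739/14278237 ≈ 0.33301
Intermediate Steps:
814/D - 341/(-4517) = 814/3161 - 341/(-4517) = 814*(1/3161) - 341*(-1/4517) = 814/3161 + 341/4517 = 4754739/14278237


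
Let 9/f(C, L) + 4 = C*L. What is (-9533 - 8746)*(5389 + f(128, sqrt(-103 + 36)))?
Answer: -27033463741005/274436 + 1316088*I*sqrt(67)/68609 ≈ -9.8505e+7 + 157.02*I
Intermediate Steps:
f(C, L) = 9/(-4 + C*L)
(-9533 - 8746)*(5389 + f(128, sqrt(-103 + 36))) = (-9533 - 8746)*(5389 + 9/(-4 + 128*sqrt(-103 + 36))) = -18279*(5389 + 9/(-4 + 128*sqrt(-67))) = -18279*(5389 + 9/(-4 + 128*(I*sqrt(67)))) = -18279*(5389 + 9/(-4 + 128*I*sqrt(67))) = -98505531 - 164511/(-4 + 128*I*sqrt(67))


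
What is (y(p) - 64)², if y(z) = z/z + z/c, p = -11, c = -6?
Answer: 134689/36 ≈ 3741.4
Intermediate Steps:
y(z) = 1 - z/6 (y(z) = z/z + z/(-6) = 1 + z*(-⅙) = 1 - z/6)
(y(p) - 64)² = ((1 - ⅙*(-11)) - 64)² = ((1 + 11/6) - 64)² = (17/6 - 64)² = (-367/6)² = 134689/36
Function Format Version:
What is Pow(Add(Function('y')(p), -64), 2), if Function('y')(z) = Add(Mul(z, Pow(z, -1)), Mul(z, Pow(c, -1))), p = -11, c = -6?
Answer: Rational(134689, 36) ≈ 3741.4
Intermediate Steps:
Function('y')(z) = Add(1, Mul(Rational(-1, 6), z)) (Function('y')(z) = Add(Mul(z, Pow(z, -1)), Mul(z, Pow(-6, -1))) = Add(1, Mul(z, Rational(-1, 6))) = Add(1, Mul(Rational(-1, 6), z)))
Pow(Add(Function('y')(p), -64), 2) = Pow(Add(Add(1, Mul(Rational(-1, 6), -11)), -64), 2) = Pow(Add(Add(1, Rational(11, 6)), -64), 2) = Pow(Add(Rational(17, 6), -64), 2) = Pow(Rational(-367, 6), 2) = Rational(134689, 36)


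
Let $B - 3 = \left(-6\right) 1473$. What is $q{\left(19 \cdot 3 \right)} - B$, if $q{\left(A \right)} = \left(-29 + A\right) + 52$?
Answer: $8915$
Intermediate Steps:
$q{\left(A \right)} = 23 + A$
$B = -8835$ ($B = 3 - 8838 = -8835$)
$q{\left(19 \cdot 3 \right)} - B = \left(23 + 19 \cdot 3\right) - -8835 = \left(23 + 57\right) + 8835 = 80 + 8835 = 8915$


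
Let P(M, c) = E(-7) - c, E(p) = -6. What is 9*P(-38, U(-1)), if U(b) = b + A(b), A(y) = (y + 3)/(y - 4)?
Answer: -207/5 ≈ -41.400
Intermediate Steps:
A(y) = (3 + y)/(-4 + y)
U(b) = b + (3 + b)/(-4 + b)
P(M, c) = -6 - c
9*P(-38, U(-1)) = 9*(-6 - (3 - 1 - (-4 - 1))/(-4 - 1)) = 9*(-6 - (3 - 1 - 1*(-5))/(-5)) = 9*(-6 - (-1)*(3 - 1 + 5)/5) = 9*(-6 - (-1)*7/5) = 9*(-6 - 1*(-7/5)) = 9*(-6 + 7/5) = 9*(-23/5) = -207/5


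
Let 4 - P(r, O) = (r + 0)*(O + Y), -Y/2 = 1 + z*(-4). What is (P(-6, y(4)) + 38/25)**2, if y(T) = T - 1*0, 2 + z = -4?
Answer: 45724644/625 ≈ 73159.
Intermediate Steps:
z = -6 (z = -2 - 4 = -6)
Y = -50 (Y = -2*(1 - 6*(-4)) = -2*(1 + 24) = -2*25 = -50)
y(T) = T (y(T) = T + 0 = T)
P(r, O) = 4 - r*(-50 + O) (P(r, O) = 4 - (r + 0)*(O - 50) = 4 - r*(-50 + O))
(P(-6, y(4)) + 38/25)**2 = ((4 + 50*(-6) - 1*4*(-6)) + 38/25)**2 = ((4 - 300 + 24) + 38*(1/25))**2 = (-272 + 38/25)**2 = (-6762/25)**2 = 45724644/625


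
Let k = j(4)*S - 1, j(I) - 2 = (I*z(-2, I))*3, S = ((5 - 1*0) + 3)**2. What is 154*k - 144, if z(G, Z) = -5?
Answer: -571946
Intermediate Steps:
S = 64 (S = ((5 + 0) + 3)**2 = (5 + 3)**2 = 8**2 = 64)
j(I) = 2 - 15*I (j(I) = 2 + (I*(-5))*3 = 2 - 5*I*3 = 2 - 15*I)
k = -3713 (k = (2 - 15*4)*64 - 1 = (2 - 60)*64 - 1 = -58*64 - 1 = -3712 - 1 = -3713)
154*k - 144 = 154*(-3713) - 144 = -571802 - 144 = -571946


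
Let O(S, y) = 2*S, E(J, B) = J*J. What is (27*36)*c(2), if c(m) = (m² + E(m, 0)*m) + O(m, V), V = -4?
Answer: 15552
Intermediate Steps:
E(J, B) = J²
c(m) = m² + m³ + 2*m (c(m) = (m² + m²*m) + 2*m = (m² + m³) + 2*m = m² + m³ + 2*m)
(27*36)*c(2) = (27*36)*(2*(2 + 2 + 2²)) = 972*(2*(2 + 2 + 4)) = 972*(2*8) = 972*16 = 15552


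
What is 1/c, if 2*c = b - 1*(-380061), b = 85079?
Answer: 1/232570 ≈ 4.2998e-6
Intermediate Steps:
c = 232570 (c = (85079 - 1*(-380061))/2 = (85079 + 380061)/2 = (½)*465140 = 232570)
1/c = 1/232570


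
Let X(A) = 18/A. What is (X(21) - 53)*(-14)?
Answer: 730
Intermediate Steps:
(X(21) - 53)*(-14) = (18/21 - 53)*(-14) = (18*(1/21) - 53)*(-14) = (6/7 - 53)*(-14) = -365/7*(-14) = 730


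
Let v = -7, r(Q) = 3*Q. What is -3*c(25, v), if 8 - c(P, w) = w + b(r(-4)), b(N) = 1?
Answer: -42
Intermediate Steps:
c(P, w) = 7 - w (c(P, w) = 8 - (w + 1) = 8 - (1 + w) = 8 + (-1 - w) = 7 - w)
-3*c(25, v) = -3*(7 - 1*(-7)) = -3*(7 + 7) = -3*14 = -42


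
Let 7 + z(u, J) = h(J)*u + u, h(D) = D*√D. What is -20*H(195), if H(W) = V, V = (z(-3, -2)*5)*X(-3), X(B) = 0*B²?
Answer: 0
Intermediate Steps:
h(D) = D^(3/2)
z(u, J) = -7 + u + u*J^(3/2) (z(u, J) = -7 + (J^(3/2)*u + u) = -7 + (u*J^(3/2) + u) = -7 + (u + u*J^(3/2)) = -7 + u + u*J^(3/2))
X(B) = 0
V = 0 (V = ((-7 - 3 - (-6)*I*√2)*5)*0 = ((-7 - 3 + 6*I*√2)*5)*0 = ((-10 + 6*I*√2)*5)*0 = (-50 + 30*I*√2)*0 = 0)
H(W) = 0
-20*H(195) = -20*0 = 0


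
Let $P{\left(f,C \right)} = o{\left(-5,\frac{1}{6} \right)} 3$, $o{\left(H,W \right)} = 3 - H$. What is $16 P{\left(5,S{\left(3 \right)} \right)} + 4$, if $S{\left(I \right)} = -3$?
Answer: $388$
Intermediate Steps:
$P{\left(f,C \right)} = 24$ ($P{\left(f,C \right)} = \left(3 - -5\right) 3 = \left(3 + 5\right) 3 = 8 \cdot 3 = 24$)
$16 P{\left(5,S{\left(3 \right)} \right)} + 4 = 16 \cdot 24 + 4 = 384 + 4 = 388$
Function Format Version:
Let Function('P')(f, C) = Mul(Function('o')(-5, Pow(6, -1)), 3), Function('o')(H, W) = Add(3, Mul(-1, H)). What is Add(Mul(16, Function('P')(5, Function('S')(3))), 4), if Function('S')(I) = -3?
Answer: 388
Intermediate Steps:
Function('P')(f, C) = 24 (Function('P')(f, C) = Mul(Add(3, Mul(-1, -5)), 3) = Mul(Add(3, 5), 3) = Mul(8, 3) = 24)
Add(Mul(16, Function('P')(5, Function('S')(3))), 4) = Add(Mul(16, 24), 4) = Add(384, 4) = 388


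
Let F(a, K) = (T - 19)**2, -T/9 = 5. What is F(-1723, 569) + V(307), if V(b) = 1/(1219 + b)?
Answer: 6250497/1526 ≈ 4096.0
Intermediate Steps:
T = -45 (T = -9*5 = -45)
F(a, K) = 4096 (F(a, K) = (-45 - 19)**2 = (-64)**2 = 4096)
F(-1723, 569) + V(307) = 4096 + 1/(1219 + 307) = 4096 + 1/1526 = 6250497/1526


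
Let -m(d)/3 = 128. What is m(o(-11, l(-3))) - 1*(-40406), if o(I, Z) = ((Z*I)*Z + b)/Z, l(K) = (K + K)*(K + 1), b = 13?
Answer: 40022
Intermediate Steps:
l(K) = 2*K*(1 + K) (l(K) = (2*K)*(1 + K) = 2*K*(1 + K))
o(I, Z) = (13 + I*Z²)/Z (o(I, Z) = ((Z*I)*Z + 13)/Z = ((I*Z)*Z + 13)/Z = (I*Z² + 13)/Z = (13 + I*Z²)/Z)
m(d) = -384 (m(d) = -3*128 = -384)
m(o(-11, l(-3))) - 1*(-40406) = -384 - 1*(-40406) = -384 + 40406 = 40022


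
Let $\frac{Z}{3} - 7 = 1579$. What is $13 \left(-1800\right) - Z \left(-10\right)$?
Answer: $24180$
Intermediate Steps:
$Z = 4758$ ($Z = 21 + 3 \cdot 1579 = 21 + 4737 = 4758$)
$13 \left(-1800\right) - Z \left(-10\right) = 13 \left(-1800\right) - 4758 \left(-10\right) = -23400 - -47580 = -23400 + 47580 = 24180$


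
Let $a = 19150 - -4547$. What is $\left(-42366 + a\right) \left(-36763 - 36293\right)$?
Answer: $1363882464$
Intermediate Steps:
$a = 23697$ ($a = 19150 + 4547 = 23697$)
$\left(-42366 + a\right) \left(-36763 - 36293\right) = \left(-42366 + 23697\right) \left(-36763 - 36293\right) = \left(-18669\right) \left(-73056\right) = 1363882464$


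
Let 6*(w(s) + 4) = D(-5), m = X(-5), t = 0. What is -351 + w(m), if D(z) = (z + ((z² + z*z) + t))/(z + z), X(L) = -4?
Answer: -1423/4 ≈ -355.75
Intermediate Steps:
m = -4
D(z) = (z + 2*z²)/(2*z) (D(z) = (z + ((z² + z*z) + 0))/(z + z) = (z + ((z² + z²) + 0))/((2*z)) = (z + (2*z² + 0))*(1/(2*z)) = (z + 2*z²)*(1/(2*z)) = (z + 2*z²)/(2*z))
w(s) = -19/4 (w(s) = -4 + (½ - 5)/6 = -4 + (⅙)*(-9/2) = -4 - ¾ = -19/4)
-351 + w(m) = -351 - 19/4 = -1423/4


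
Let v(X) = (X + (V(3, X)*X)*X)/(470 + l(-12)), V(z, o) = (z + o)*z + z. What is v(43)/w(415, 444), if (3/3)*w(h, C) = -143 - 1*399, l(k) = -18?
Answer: -32594/30623 ≈ -1.0644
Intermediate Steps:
V(z, o) = z + z*(o + z) (V(z, o) = (o + z)*z + z = z*(o + z) + z = z + z*(o + z))
w(h, C) = -542 (w(h, C) = -143 - 1*399 = -143 - 399 = -542)
v(X) = X/452 + X**2*(12 + 3*X)/452 (v(X) = (X + ((3*(1 + X + 3))*X)*X)/(470 - 18) = (X + ((3*(4 + X))*X)*X)/452 = (X + ((12 + 3*X)*X)*X)*(1/452) = (X + (X*(12 + 3*X))*X)*(1/452) = (X + X**2*(12 + 3*X))*(1/452) = X/452 + X**2*(12 + 3*X)/452)
v(43)/w(415, 444) = ((1/452)*43*(1 + 3*43*(4 + 43)))/(-542) = ((1/452)*43*(1 + 3*43*47))*(-1/542) = ((1/452)*43*(1 + 6063))*(-1/542) = ((1/452)*43*6064)*(-1/542) = (65188/113)*(-1/542) = -32594/30623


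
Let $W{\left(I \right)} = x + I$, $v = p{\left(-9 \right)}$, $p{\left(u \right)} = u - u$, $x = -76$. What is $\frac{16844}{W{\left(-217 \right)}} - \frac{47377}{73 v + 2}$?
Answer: $- \frac{13915149}{586} \approx -23746.0$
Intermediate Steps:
$p{\left(u \right)} = 0$
$v = 0$
$W{\left(I \right)} = -76 + I$
$\frac{16844}{W{\left(-217 \right)}} - \frac{47377}{73 v + 2} = \frac{16844}{-76 - 217} - \frac{47377}{73 \cdot 0 + 2} = \frac{16844}{-293} - \frac{47377}{0 + 2} = 16844 \left(- \frac{1}{293}\right) - \frac{47377}{2} = - \frac{16844}{293} - \frac{47377}{2} = - \frac{13915149}{586}$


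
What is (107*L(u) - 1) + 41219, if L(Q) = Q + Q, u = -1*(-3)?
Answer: 41860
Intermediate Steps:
u = 3
L(Q) = 2*Q
(107*L(u) - 1) + 41219 = (107*(2*3) - 1) + 41219 = (107*6 - 1) + 41219 = (642 - 1) + 41219 = 641 + 41219 = 41860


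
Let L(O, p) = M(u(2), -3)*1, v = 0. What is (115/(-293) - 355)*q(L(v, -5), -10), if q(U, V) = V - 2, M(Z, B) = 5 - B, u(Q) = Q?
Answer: 1249560/293 ≈ 4264.7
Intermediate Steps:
L(O, p) = 8 (L(O, p) = (5 - 1*(-3))*1 = (5 + 3)*1 = 8*1 = 8)
q(U, V) = -2 + V
(115/(-293) - 355)*q(L(v, -5), -10) = (115/(-293) - 355)*(-2 - 10) = (115*(-1/293) - 355)*(-12) = (-115/293 - 355)*(-12) = -104130/293*(-12) = 1249560/293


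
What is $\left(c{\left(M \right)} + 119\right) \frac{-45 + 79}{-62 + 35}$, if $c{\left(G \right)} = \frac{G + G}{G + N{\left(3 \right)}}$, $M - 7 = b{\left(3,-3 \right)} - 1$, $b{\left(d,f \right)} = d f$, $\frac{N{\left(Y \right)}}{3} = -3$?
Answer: $- \frac{4063}{27} \approx -150.48$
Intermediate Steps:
$N{\left(Y \right)} = -9$ ($N{\left(Y \right)} = 3 \left(-3\right) = -9$)
$M = -3$ ($M = 7 + \left(3 \left(-3\right) - 1\right) = 7 - 10 = -3$)
$c{\left(G \right)} = \frac{2 G}{-9 + G}$ ($c{\left(G \right)} = \frac{G + G}{G - 9} = \frac{2 G}{-9 + G}$)
$\left(c{\left(M \right)} + 119\right) \frac{-45 + 79}{-62 + 35} = \left(2 \left(-3\right) \frac{1}{-9 - 3} + 119\right) \frac{-45 + 79}{-62 + 35} = \left(2 \left(-3\right) \frac{1}{-12} + 119\right) \frac{34}{-27} = \left(2 \left(-3\right) \left(- \frac{1}{12}\right) + 119\right) 34 \left(- \frac{1}{27}\right) = \left(\frac{1}{2} + 119\right) \left(- \frac{34}{27}\right) = \frac{239}{2} \left(- \frac{34}{27}\right) = - \frac{4063}{27}$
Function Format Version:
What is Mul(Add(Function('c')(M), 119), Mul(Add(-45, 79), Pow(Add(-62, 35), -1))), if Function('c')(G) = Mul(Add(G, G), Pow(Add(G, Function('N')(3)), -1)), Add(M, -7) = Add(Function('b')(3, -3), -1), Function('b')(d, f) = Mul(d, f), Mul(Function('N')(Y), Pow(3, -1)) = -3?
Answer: Rational(-4063, 27) ≈ -150.48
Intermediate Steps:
Function('N')(Y) = -9 (Function('N')(Y) = Mul(3, -3) = -9)
M = -3 (M = Add(7, Add(Mul(3, -3), -1)) = Add(7, Add(-9, -1)) = Add(7, -10) = -3)
Function('c')(G) = Mul(2, G, Pow(Add(-9, G), -1)) (Function('c')(G) = Mul(Add(G, G), Pow(Add(G, -9), -1)) = Mul(Mul(2, G), Pow(Add(-9, G), -1)) = Mul(2, G, Pow(Add(-9, G), -1)))
Mul(Add(Function('c')(M), 119), Mul(Add(-45, 79), Pow(Add(-62, 35), -1))) = Mul(Add(Mul(2, -3, Pow(Add(-9, -3), -1)), 119), Mul(Add(-45, 79), Pow(Add(-62, 35), -1))) = Mul(Add(Mul(2, -3, Pow(-12, -1)), 119), Mul(34, Pow(-27, -1))) = Mul(Add(Mul(2, -3, Rational(-1, 12)), 119), Mul(34, Rational(-1, 27))) = Mul(Add(Rational(1, 2), 119), Rational(-34, 27)) = Mul(Rational(239, 2), Rational(-34, 27)) = Rational(-4063, 27)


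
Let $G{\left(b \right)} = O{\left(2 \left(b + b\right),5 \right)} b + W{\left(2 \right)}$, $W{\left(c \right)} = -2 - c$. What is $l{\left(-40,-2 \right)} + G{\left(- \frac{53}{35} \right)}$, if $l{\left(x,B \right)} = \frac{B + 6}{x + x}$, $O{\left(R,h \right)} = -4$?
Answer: $\frac{281}{140} \approx 2.0071$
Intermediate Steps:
$l{\left(x,B \right)} = \frac{6 + B}{2 x}$
$G{\left(b \right)} = -4 - 4 b$ ($G{\left(b \right)} = - 4 b - 4 = -4 - 4 b$)
$l{\left(-40,-2 \right)} + G{\left(- \frac{53}{35} \right)} = \frac{6 - 2}{2 \left(-40\right)} - \left(4 + 4 \left(- \frac{53}{35}\right)\right) = \frac{1}{2} \left(- \frac{1}{40}\right) 4 - \left(4 + 4 \left(\left(-53\right) \frac{1}{35}\right)\right) = - \frac{1}{20} - - \frac{72}{35} = - \frac{1}{20} + \left(-4 + \frac{212}{35}\right) = - \frac{1}{20} + \frac{72}{35} = \frac{281}{140}$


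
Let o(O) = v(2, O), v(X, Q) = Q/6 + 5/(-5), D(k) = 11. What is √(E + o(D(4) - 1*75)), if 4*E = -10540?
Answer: 2*I*√5955/3 ≈ 51.446*I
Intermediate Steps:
E = -2635 (E = (¼)*(-10540) = -2635)
v(X, Q) = -1 + Q/6 (v(X, Q) = Q*(⅙) + 5*(-⅕) = Q/6 - 1 = -1 + Q/6)
o(O) = -1 + O/6
√(E + o(D(4) - 1*75)) = √(-2635 + (-1 + (11 - 1*75)/6)) = √(-2635 + (-1 + (11 - 75)/6)) = √(-2635 + (-1 + (⅙)*(-64))) = √(-2635 + (-1 - 32/3)) = √(-2635 - 35/3) = √(-7940/3) = 2*I*√5955/3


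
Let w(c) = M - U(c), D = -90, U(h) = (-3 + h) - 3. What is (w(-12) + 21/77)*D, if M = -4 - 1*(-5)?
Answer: -19080/11 ≈ -1734.5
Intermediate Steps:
M = 1 (M = -4 + 5 = 1)
U(h) = -6 + h
w(c) = 7 - c (w(c) = 1 - (-6 + c) = 1 + (6 - c) = 7 - c)
(w(-12) + 21/77)*D = ((7 - 1*(-12)) + 21/77)*(-90) = ((7 + 12) + 21*(1/77))*(-90) = (19 + 3/11)*(-90) = (212/11)*(-90) = -19080/11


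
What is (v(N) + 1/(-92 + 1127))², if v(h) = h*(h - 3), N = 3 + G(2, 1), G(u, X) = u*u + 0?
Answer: 839898361/1071225 ≈ 784.05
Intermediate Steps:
G(u, X) = u² (G(u, X) = u² + 0 = u²)
N = 7 (N = 3 + 2² = 3 + 4 = 7)
v(h) = h*(-3 + h)
(v(N) + 1/(-92 + 1127))² = (7*(-3 + 7) + 1/(-92 + 1127))² = (7*4 + 1/1035)² = (28 + 1/1035)² = (28981/1035)² = 839898361/1071225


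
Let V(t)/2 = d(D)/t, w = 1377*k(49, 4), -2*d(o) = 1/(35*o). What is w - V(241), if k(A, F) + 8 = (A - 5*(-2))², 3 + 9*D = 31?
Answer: 1129488573789/236180 ≈ 4.7823e+6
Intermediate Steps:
D = 28/9 (D = -⅓ + (⅑)*31 = -⅓ + 31/9 = 28/9 ≈ 3.1111)
k(A, F) = -8 + (10 + A)² (k(A, F) = -8 + (A - 5*(-2))² = -8 + (A + 10)² = -8 + (10 + A)²)
d(o) = -1/(70*o) (d(o) = -1/(2*35*o) = -1/(70*o))
w = 4782321 (w = 1377*(-8 + (10 + 49)²) = 1377*(-8 + 59²) = 1377*(-8 + 3481) = 1377*3473 = 4782321)
V(t) = -9/(980*t) (V(t) = 2*((-1/(70*28/9))/t) = 2*((-1/70*9/28)/t) = 2*(-9/(1960*t)) = -9/(980*t))
w - V(241) = 4782321 - (-9)/(980*241) = 4782321 - 1*(-9/236180) = 4782321 + 9/236180 = 1129488573789/236180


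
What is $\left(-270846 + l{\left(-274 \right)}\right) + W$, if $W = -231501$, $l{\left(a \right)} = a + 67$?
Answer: $-502554$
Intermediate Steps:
$l{\left(a \right)} = 67 + a$
$\left(-270846 + l{\left(-274 \right)}\right) + W = \left(-270846 + \left(67 - 274\right)\right) - 231501 = \left(-270846 - 207\right) - 231501 = -271053 - 231501 = -502554$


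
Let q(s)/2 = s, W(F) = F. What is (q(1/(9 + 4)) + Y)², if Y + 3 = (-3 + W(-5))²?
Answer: 632025/169 ≈ 3739.8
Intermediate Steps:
q(s) = 2*s
Y = 61 (Y = -3 + (-3 - 5)² = -3 + (-8)² = -3 + 64 = 61)
(q(1/(9 + 4)) + Y)² = (2/(9 + 4) + 61)² = (2/13 + 61)² = (795/13)² = 632025/169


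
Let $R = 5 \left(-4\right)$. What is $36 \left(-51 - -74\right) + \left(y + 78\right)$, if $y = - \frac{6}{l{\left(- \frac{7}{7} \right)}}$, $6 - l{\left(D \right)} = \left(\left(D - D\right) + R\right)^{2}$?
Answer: $\frac{178485}{197} \approx 906.02$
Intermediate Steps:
$R = -20$
$l{\left(D \right)} = -394$ ($l{\left(D \right)} = 6 - \left(\left(D - D\right) - 20\right)^{2} = 6 - \left(0 - 20\right)^{2} = 6 - \left(-20\right)^{2} = 6 - 400 = -394$)
$y = \frac{3}{197}$ ($y = - \frac{6}{-394} = \left(-6\right) \left(- \frac{1}{394}\right) = \frac{3}{197} \approx 0.015228$)
$36 \left(-51 - -74\right) + \left(y + 78\right) = 36 \left(-51 - -74\right) + \left(\frac{3}{197} + 78\right) = 36 \left(-51 + 74\right) + \frac{15369}{197} = 36 \cdot 23 + \frac{15369}{197} = 828 + \frac{15369}{197} = \frac{178485}{197}$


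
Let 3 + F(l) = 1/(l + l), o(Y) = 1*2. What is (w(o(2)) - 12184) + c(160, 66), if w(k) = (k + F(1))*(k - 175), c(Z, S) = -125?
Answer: -24445/2 ≈ -12223.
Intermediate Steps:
o(Y) = 2
F(l) = -3 + 1/(2*l) (F(l) = -3 + 1/(l + l) = -3 + 1/(2*l))
w(k) = (-175 + k)*(-5/2 + k) (w(k) = (k + (-3 + (1/2)/1))*(k - 175) = (k + (-3 + (1/2)*1))*(-175 + k) = (k + (-3 + 1/2))*(-175 + k) = (k - 5/2)*(-175 + k) = (-5/2 + k)*(-175 + k) = (-175 + k)*(-5/2 + k))
(w(o(2)) - 12184) + c(160, 66) = ((875/2 + 2**2 - 355/2*2) - 12184) - 125 = ((875/2 + 4 - 355) - 12184) - 125 = (173/2 - 12184) - 125 = -24195/2 - 125 = -24445/2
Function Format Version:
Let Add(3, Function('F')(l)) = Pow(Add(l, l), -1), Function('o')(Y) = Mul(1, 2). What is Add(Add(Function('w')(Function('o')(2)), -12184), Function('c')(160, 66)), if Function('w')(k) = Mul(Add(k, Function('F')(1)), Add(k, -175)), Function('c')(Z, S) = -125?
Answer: Rational(-24445, 2) ≈ -12223.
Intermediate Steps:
Function('o')(Y) = 2
Function('F')(l) = Add(-3, Mul(Rational(1, 2), Pow(l, -1))) (Function('F')(l) = Add(-3, Pow(Add(l, l), -1)) = Add(-3, Pow(Mul(2, l), -1)) = Add(-3, Mul(Rational(1, 2), Pow(l, -1))))
Function('w')(k) = Mul(Add(-175, k), Add(Rational(-5, 2), k)) (Function('w')(k) = Mul(Add(k, Add(-3, Mul(Rational(1, 2), Pow(1, -1)))), Add(k, -175)) = Mul(Add(k, Add(-3, Mul(Rational(1, 2), 1))), Add(-175, k)) = Mul(Add(k, Add(-3, Rational(1, 2))), Add(-175, k)) = Mul(Add(k, Rational(-5, 2)), Add(-175, k)) = Mul(Add(Rational(-5, 2), k), Add(-175, k)) = Mul(Add(-175, k), Add(Rational(-5, 2), k)))
Add(Add(Function('w')(Function('o')(2)), -12184), Function('c')(160, 66)) = Add(Add(Add(Rational(875, 2), Pow(2, 2), Mul(Rational(-355, 2), 2)), -12184), -125) = Add(Add(Add(Rational(875, 2), 4, -355), -12184), -125) = Add(Add(Rational(173, 2), -12184), -125) = Add(Rational(-24195, 2), -125) = Rational(-24445, 2)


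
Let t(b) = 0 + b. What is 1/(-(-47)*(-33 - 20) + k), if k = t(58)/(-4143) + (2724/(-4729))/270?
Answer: -293883705/732069050359 ≈ -0.00040144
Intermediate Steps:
t(b) = b
k = -4741204/293883705 (k = 58/(-4143) + (2724/(-4729))/270 = 58*(-1/4143) + (2724*(-1/4729))*(1/270) = -58/4143 - 2724/4729*1/270 = -58/4143 - 454/212805 = -4741204/293883705 ≈ -0.016133)
1/(-(-47)*(-33 - 20) + k) = 1/(-(-47)*(-33 - 20) - 4741204/293883705) = 1/(-(-47)*(-53) - 4741204/293883705) = 1/(-1*2491 - 4741204/293883705) = 1/(-2491 - 4741204/293883705) = 1/(-732069050359/293883705) = -293883705/732069050359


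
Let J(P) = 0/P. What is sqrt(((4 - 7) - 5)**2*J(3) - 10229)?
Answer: I*sqrt(10229) ≈ 101.14*I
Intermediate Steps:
J(P) = 0
sqrt(((4 - 7) - 5)**2*J(3) - 10229) = sqrt(((4 - 7) - 5)**2*0 - 10229) = sqrt((-3 - 5)**2*0 - 10229) = sqrt((-8)**2*0 - 10229) = sqrt(64*0 - 10229) = sqrt(0 - 10229) = sqrt(-10229) = I*sqrt(10229)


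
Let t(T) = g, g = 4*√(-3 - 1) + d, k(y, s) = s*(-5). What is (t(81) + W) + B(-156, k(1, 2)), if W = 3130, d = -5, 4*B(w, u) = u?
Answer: 6245/2 + 8*I ≈ 3122.5 + 8.0*I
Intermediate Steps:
k(y, s) = -5*s
B(w, u) = u/4
g = -5 + 8*I (g = 4*√(-3 - 1) - 5 = 4*√(-4) - 5 = 4*(2*I) - 5 = 8*I - 5 = -5 + 8*I ≈ -5.0 + 8.0*I)
t(T) = -5 + 8*I
(t(81) + W) + B(-156, k(1, 2)) = ((-5 + 8*I) + 3130) + (-5*2)/4 = (3125 + 8*I) + (¼)*(-10) = (3125 + 8*I) - 5/2 = 6245/2 + 8*I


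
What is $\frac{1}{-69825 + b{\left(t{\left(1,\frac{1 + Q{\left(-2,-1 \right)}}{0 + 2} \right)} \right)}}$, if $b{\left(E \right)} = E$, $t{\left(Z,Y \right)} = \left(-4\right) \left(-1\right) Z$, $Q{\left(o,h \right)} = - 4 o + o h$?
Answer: $- \frac{1}{69821} \approx -1.4322 \cdot 10^{-5}$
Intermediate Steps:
$Q{\left(o,h \right)} = - 4 o + h o$
$t{\left(Z,Y \right)} = 4 Z$
$\frac{1}{-69825 + b{\left(t{\left(1,\frac{1 + Q{\left(-2,-1 \right)}}{0 + 2} \right)} \right)}} = \frac{1}{-69825 + 4 \cdot 1} = \frac{1}{-69825 + 4} = \frac{1}{-69821} = - \frac{1}{69821}$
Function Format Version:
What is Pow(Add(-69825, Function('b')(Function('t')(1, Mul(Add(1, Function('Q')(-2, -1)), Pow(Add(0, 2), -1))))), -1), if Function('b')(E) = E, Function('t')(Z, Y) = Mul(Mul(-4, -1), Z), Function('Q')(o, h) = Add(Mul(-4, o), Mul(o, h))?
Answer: Rational(-1, 69821) ≈ -1.4322e-5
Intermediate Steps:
Function('Q')(o, h) = Add(Mul(-4, o), Mul(h, o))
Function('t')(Z, Y) = Mul(4, Z)
Pow(Add(-69825, Function('b')(Function('t')(1, Mul(Add(1, Function('Q')(-2, -1)), Pow(Add(0, 2), -1))))), -1) = Pow(Add(-69825, Mul(4, 1)), -1) = Pow(Add(-69825, 4), -1) = Pow(-69821, -1) = Rational(-1, 69821)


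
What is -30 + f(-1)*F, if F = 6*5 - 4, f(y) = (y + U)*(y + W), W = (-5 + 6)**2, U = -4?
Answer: -30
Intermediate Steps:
W = 1 (W = 1**2 = 1)
f(y) = (1 + y)*(-4 + y) (f(y) = (y - 4)*(y + 1) = (-4 + y)*(1 + y) = (1 + y)*(-4 + y))
F = 26 (F = 30 - 4 = 26)
-30 + f(-1)*F = -30 + (-4 + (-1)**2 - 3*(-1))*26 = -30 + (-4 + 1 + 3)*26 = -30 + 0*26 = -30 + 0 = -30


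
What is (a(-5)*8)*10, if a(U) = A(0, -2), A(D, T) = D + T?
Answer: -160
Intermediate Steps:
a(U) = -2 (a(U) = 0 - 2 = -2)
(a(-5)*8)*10 = -2*8*10 = -16*10 = -160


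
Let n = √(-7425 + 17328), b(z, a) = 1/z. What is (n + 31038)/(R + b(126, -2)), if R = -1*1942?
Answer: -3910788/244691 - 126*√9903/244691 ≈ -16.034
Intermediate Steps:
R = -1942
n = √9903 ≈ 99.514
(n + 31038)/(R + b(126, -2)) = (√9903 + 31038)/(-1942 + 1/126) = (31038 + √9903)/(-1942 + 1/126) = (31038 + √9903)/(-244691/126) = (31038 + √9903)*(-126/244691) = -3910788/244691 - 126*√9903/244691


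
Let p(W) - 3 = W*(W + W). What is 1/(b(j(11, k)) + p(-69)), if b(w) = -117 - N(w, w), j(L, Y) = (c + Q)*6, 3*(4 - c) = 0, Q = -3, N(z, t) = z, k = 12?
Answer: 1/9402 ≈ 0.00010636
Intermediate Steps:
c = 4 (c = 4 - ⅓*0 = 4 + 0 = 4)
p(W) = 3 + 2*W² (p(W) = 3 + W*(W + W) = 3 + W*(2*W) = 3 + 2*W²)
j(L, Y) = 6 (j(L, Y) = (4 - 3)*6 = 1*6 = 6)
b(w) = -117 - w
1/(b(j(11, k)) + p(-69)) = 1/((-117 - 1*6) + (3 + 2*(-69)²)) = 1/((-117 - 6) + (3 + 2*4761)) = 1/(-123 + (3 + 9522)) = 1/(-123 + 9525) = 1/9402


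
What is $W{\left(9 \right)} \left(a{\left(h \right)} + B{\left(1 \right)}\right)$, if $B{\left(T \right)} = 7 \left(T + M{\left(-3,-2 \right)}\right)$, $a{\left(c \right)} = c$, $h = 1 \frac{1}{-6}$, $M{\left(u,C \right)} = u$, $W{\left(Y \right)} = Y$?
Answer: $- \frac{255}{2} \approx -127.5$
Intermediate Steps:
$h = - \frac{1}{6}$ ($h = 1 \left(- \frac{1}{6}\right) = - \frac{1}{6} \approx -0.16667$)
$B{\left(T \right)} = -21 + 7 T$ ($B{\left(T \right)} = 7 \left(T - 3\right) = 7 \left(-3 + T\right) = -21 + 7 T$)
$W{\left(9 \right)} \left(a{\left(h \right)} + B{\left(1 \right)}\right) = 9 \left(- \frac{1}{6} + \left(-21 + 7 \cdot 1\right)\right) = 9 \left(- \frac{1}{6} + \left(-21 + 7\right)\right) = 9 \left(- \frac{1}{6} - 14\right) = 9 \left(- \frac{85}{6}\right) = - \frac{255}{2}$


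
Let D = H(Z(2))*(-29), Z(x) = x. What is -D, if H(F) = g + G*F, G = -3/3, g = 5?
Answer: 87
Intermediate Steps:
G = -1 (G = -3*1/3 = -1)
H(F) = 5 - F
D = -87 (D = (5 - 1*2)*(-29) = (5 - 2)*(-29) = 3*(-29) = -87)
-D = -1*(-87) = 87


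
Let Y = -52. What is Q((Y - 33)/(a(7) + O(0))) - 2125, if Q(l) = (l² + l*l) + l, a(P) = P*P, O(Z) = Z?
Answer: -5091840/2401 ≈ -2120.7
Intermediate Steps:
a(P) = P²
Q(l) = l + 2*l² (Q(l) = (l² + l²) + l = 2*l² + l = l + 2*l²)
Q((Y - 33)/(a(7) + O(0))) - 2125 = ((-52 - 33)/(7² + 0))*(1 + 2*((-52 - 33)/(7² + 0))) - 2125 = (-85/(49 + 0))*(1 + 2*(-85/(49 + 0))) - 2125 = (-85/49)*(1 + 2*(-85/49)) - 2125 = (-85*1/49)*(1 + 2*(-85*1/49)) - 2125 = -85*(1 + 2*(-85/49))/49 - 2125 = -85*(1 - 170/49)/49 - 2125 = -85/49*(-121/49) - 2125 = 10285/2401 - 2125 = -5091840/2401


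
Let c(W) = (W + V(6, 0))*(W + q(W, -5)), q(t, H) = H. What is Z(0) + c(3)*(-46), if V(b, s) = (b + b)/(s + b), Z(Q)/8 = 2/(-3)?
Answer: 1364/3 ≈ 454.67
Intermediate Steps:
Z(Q) = -16/3 (Z(Q) = 8*(2/(-3)) = 8*(2*(-1/3)) = 8*(-2/3) = -16/3)
V(b, s) = 2*b/(b + s) (V(b, s) = (2*b)/(b + s) = 2*b/(b + s))
c(W) = (-5 + W)*(2 + W) (c(W) = (W + 2*6/(6 + 0))*(W - 5) = (W + 2*6/6)*(-5 + W) = (W + 2*6*(1/6))*(-5 + W) = (W + 2)*(-5 + W) = (2 + W)*(-5 + W) = (-5 + W)*(2 + W))
Z(0) + c(3)*(-46) = -16/3 + (-10 + 3**2 - 3*3)*(-46) = -16/3 + (-10 + 9 - 9)*(-46) = -16/3 - 10*(-46) = -16/3 + 460 = 1364/3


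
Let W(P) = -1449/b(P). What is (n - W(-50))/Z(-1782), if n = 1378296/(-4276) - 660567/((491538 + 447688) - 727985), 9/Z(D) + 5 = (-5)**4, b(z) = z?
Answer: -82706417310934/3387249435 ≈ -24417.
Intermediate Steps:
Z(D) = 9/620 (Z(D) = 9/(-5 + (-5)**4) = 9/(-5 + 625) = 9/620)
W(P) = -1449/P
n = -73494302457/225816629 (n = 1378296*(-1/4276) - 660567/(939226 - 727985) = -344574/1069 - 660567/211241 = -73494302457/225816629 ≈ -325.46)
(n - W(-50))/Z(-1782) = (-73494302457/225816629 - (-1449)/(-50))/(9/620) = (-73494302457/225816629 - (-1449)*(-1)/50)*(620/9) = (-73494302457/225816629 - 1*1449/50)*(620/9) = (-73494302457/225816629 - 1449/50)*(620/9) = -4001923418271/11290831450*620/9 = -82706417310934/3387249435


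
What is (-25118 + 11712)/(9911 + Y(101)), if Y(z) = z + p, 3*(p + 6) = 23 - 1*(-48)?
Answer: -40218/30089 ≈ -1.3366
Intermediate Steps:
p = 53/3 (p = -6 + (23 - 1*(-48))/3 = -6 + (23 + 48)/3 = -6 + (⅓)*71 = -6 + 71/3 = 53/3 ≈ 17.667)
Y(z) = 53/3 + z (Y(z) = z + 53/3 = 53/3 + z)
(-25118 + 11712)/(9911 + Y(101)) = (-25118 + 11712)/(9911 + (53/3 + 101)) = -13406/(9911 + 356/3) = -13406/30089/3 = -13406*3/30089 = -40218/30089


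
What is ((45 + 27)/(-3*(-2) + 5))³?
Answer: 373248/1331 ≈ 280.43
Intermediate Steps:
((45 + 27)/(-3*(-2) + 5))³ = (72/(6 + 5))³ = (72/11)³ = 373248/1331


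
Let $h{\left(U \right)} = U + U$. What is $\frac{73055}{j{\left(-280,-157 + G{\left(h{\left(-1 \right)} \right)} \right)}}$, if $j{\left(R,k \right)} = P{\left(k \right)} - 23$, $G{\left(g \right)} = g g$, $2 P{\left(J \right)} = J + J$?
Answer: $- \frac{73055}{176} \approx -415.08$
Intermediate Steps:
$P{\left(J \right)} = J$ ($P{\left(J \right)} = \frac{J + J}{2} = \frac{2 J}{2} = J$)
$h{\left(U \right)} = 2 U$
$G{\left(g \right)} = g^{2}$
$j{\left(R,k \right)} = -23 + k$ ($j{\left(R,k \right)} = k - 23 = -23 + k$)
$\frac{73055}{j{\left(-280,-157 + G{\left(h{\left(-1 \right)} \right)} \right)}} = \frac{73055}{-23 - \left(157 - \left(2 \left(-1\right)\right)^{2}\right)} = \frac{73055}{-23 - \left(157 - \left(-2\right)^{2}\right)} = \frac{73055}{-23 + \left(-157 + 4\right)} = \frac{73055}{-23 - 153} = \frac{73055}{-176} = 73055 \left(- \frac{1}{176}\right) = - \frac{73055}{176}$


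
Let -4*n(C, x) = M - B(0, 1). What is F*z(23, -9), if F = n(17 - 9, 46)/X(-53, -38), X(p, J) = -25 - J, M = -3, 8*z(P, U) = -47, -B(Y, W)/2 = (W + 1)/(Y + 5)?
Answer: -517/2080 ≈ -0.24856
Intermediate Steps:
B(Y, W) = -2*(1 + W)/(5 + Y) (B(Y, W) = -2*(W + 1)/(Y + 5) = -2*(1 + W)/(5 + Y))
z(P, U) = -47/8 (z(P, U) = (⅛)*(-47) = -47/8)
n(C, x) = 11/20 (n(C, x) = -(-3 - 2*(-1 - 1*1)/(5 + 0))/4 = -(-3 - 2*(-1 - 1)/5)/4 = -(-3 - 2*(-2)/5)/4 = -(-3 - 1*(-⅘))/4 = -(-3 + ⅘)/4 = -¼*(-11/5) = 11/20)
F = 11/260 (F = 11/(20*(-25 - 1*(-38))) = 11/(20*(-25 + 38)) = (11/20)/13 = (11/20)*(1/13) = 11/260 ≈ 0.042308)
F*z(23, -9) = (11/260)*(-47/8) = -517/2080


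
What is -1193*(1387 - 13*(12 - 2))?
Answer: -1499601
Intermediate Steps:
-1193*(1387 - 13*(12 - 2)) = -1193*(1387 - 13*10) = -1193*(1387 - 130) = -1193*1257 = -1499601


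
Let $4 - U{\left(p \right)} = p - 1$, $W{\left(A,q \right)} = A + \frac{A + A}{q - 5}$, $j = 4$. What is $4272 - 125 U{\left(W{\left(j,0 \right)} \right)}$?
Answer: $3947$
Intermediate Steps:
$W{\left(A,q \right)} = A + \frac{2 A}{-5 + q}$
$U{\left(p \right)} = 5 - p$ ($U{\left(p \right)} = 4 - \left(p - 1\right) = 4 - \left(-1 + p\right) = 5 - p$)
$4272 - 125 U{\left(W{\left(j,0 \right)} \right)} = 4272 - 125 \left(5 - \frac{4 \left(-3 + 0\right)}{-5 + 0}\right) = 4272 - 125 \left(5 - 4 \frac{1}{-5} \left(-3\right)\right) = 4272 - 125 \left(5 - 4 \left(- \frac{1}{5}\right) \left(-3\right)\right) = 4272 - 125 \left(5 - \frac{12}{5}\right) = 4272 - 125 \cdot \frac{13}{5} = 4272 - 325 = 3947$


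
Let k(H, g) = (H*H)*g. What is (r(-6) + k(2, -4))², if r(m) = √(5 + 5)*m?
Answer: 616 + 192*√10 ≈ 1223.2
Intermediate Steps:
r(m) = m*√10 (r(m) = √10*m = m*√10)
k(H, g) = g*H² (k(H, g) = H²*g = g*H²)
(r(-6) + k(2, -4))² = (-6*√10 - 4*2²)² = (-6*√10 - 4*4)² = (-6*√10 - 16)² = (-16 - 6*√10)²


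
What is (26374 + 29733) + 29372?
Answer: 85479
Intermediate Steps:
(26374 + 29733) + 29372 = 56107 + 29372 = 85479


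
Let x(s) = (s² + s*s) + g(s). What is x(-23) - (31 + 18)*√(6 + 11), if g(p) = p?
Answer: 1035 - 49*√17 ≈ 832.97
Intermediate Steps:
x(s) = s + 2*s² (x(s) = (s² + s*s) + s = (s² + s²) + s = 2*s² + s = s + 2*s²)
x(-23) - (31 + 18)*√(6 + 11) = -23*(1 + 2*(-23)) - (31 + 18)*√(6 + 11) = -23*(1 - 46) - 49*√17 = -23*(-45) - 49*√17 = 1035 - 49*√17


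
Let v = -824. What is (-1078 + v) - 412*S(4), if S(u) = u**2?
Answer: -8494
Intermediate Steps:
(-1078 + v) - 412*S(4) = (-1078 - 824) - 412*4**2 = -1902 - 412*16 = -1902 - 6592 = -8494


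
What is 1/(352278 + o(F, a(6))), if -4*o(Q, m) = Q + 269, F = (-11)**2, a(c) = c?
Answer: 2/704361 ≈ 2.8395e-6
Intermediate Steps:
F = 121
o(Q, m) = -269/4 - Q/4 (o(Q, m) = -(Q + 269)/4 = -(269 + Q)/4 = -269/4 - Q/4)
1/(352278 + o(F, a(6))) = 1/(352278 + (-269/4 - 1/4*121)) = 1/(352278 + (-269/4 - 121/4)) = 1/(352278 - 195/2) = 1/(704361/2) = 2/704361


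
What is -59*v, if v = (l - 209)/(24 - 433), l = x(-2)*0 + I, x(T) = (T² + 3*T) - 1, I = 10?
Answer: -11741/409 ≈ -28.707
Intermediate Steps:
x(T) = -1 + T² + 3*T
l = 10 (l = (-1 + (-2)² + 3*(-2))*0 + 10 = (-1 + 4 - 6)*0 + 10 = -3*0 + 10 = 0 + 10 = 10)
v = 199/409 (v = (10 - 209)/(24 - 433) = -199/(-409) = -199*(-1/409) = 199/409 ≈ 0.48655)
-59*v = -59*199/409 = -11741/409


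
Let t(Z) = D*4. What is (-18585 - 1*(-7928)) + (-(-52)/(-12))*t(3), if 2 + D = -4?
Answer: -10553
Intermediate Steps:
D = -6 (D = -2 - 4 = -6)
t(Z) = -24 (t(Z) = -6*4 = -24)
(-18585 - 1*(-7928)) + (-(-52)/(-12))*t(3) = (-18585 - 1*(-7928)) - (-52)/(-12)*(-24) = (-18585 + 7928) - (-52)*(-1)/12*(-24) = -10657 - 2*13/6*(-24) = -10657 - 13/3*(-24) = -10657 + 104 = -10553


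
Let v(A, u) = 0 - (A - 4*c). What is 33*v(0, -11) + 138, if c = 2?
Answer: 402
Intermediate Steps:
v(A, u) = 8 - A (v(A, u) = 0 - (A - 4*2) = 0 - (A - 8) = 0 - (-8 + A) = 0 + (8 - A) = 8 - A)
33*v(0, -11) + 138 = 33*(8 - 1*0) + 138 = 33*(8 + 0) + 138 = 33*8 + 138 = 264 + 138 = 402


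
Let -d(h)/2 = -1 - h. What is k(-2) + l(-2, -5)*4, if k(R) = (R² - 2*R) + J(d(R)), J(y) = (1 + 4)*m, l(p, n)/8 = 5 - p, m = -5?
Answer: 207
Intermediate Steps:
l(p, n) = 40 - 8*p (l(p, n) = 8*(5 - p) = 40 - 8*p)
d(h) = 2 + 2*h (d(h) = -2*(-1 - h) = 2 + 2*h)
J(y) = -25 (J(y) = (1 + 4)*(-5) = 5*(-5) = -25)
k(R) = -25 + R² - 2*R (k(R) = (R² - 2*R) - 25 = -25 + R² - 2*R)
k(-2) + l(-2, -5)*4 = (-25 + (-2)² - 2*(-2)) + (40 - 8*(-2))*4 = (-25 + 4 + 4) + (40 + 16)*4 = -17 + 56*4 = -17 + 224 = 207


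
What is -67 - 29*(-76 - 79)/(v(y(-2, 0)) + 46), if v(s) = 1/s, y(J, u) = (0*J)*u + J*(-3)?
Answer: 8411/277 ≈ 30.365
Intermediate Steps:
y(J, u) = -3*J (y(J, u) = 0*u - 3*J = 0 - 3*J = -3*J)
-67 - 29*(-76 - 79)/(v(y(-2, 0)) + 46) = -67 - 29*(-76 - 79)/(1/(-3*(-2)) + 46) = -67 - (-4495)/(1/6 + 46) = -67 - (-4495)/(⅙ + 46) = -67 - (-4495)/277/6 = -67 - (-4495)*6/277 = -67 - 29*(-930/277) = -67 + 26970/277 = 8411/277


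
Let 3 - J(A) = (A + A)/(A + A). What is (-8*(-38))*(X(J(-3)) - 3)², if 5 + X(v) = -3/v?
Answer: 27436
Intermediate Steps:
J(A) = 2 (J(A) = 3 - (A + A)/(A + A) = 3 - 2*A/(2*A) = 3 - 2*A*1/(2*A) = 3 - 1*1 = 3 - 1 = 2)
X(v) = -5 - 3/v
(-8*(-38))*(X(J(-3)) - 3)² = (-8*(-38))*((-5 - 3/2) - 3)² = 304*((-5 - 3*½) - 3)² = 304*((-5 - 3/2) - 3)² = 304*(-13/2 - 3)² = 304*(-19/2)² = 304*(361/4) = 27436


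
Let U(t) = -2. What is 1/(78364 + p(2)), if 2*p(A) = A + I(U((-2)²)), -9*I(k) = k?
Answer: 9/705286 ≈ 1.2761e-5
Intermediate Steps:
I(k) = -k/9
p(A) = ⅑ + A/2 (p(A) = (A - ⅑*(-2))/2 = (A + 2/9)/2 = (2/9 + A)/2 = ⅑ + A/2)
1/(78364 + p(2)) = 1/(78364 + (⅑ + (½)*2)) = 1/(78364 + (⅑ + 1)) = 1/(78364 + 10/9) = 1/(705286/9) = 9/705286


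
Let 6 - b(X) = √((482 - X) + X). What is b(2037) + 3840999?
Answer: 3841005 - √482 ≈ 3.8410e+6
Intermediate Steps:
b(X) = 6 - √482 (b(X) = 6 - √((482 - X) + X) = 6 - √482)
b(2037) + 3840999 = (6 - √482) + 3840999 = 3841005 - √482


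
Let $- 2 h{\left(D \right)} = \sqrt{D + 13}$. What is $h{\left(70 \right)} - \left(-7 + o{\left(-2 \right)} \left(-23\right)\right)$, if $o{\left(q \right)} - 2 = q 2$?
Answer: $-39 - \frac{\sqrt{83}}{2} \approx -43.555$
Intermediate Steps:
$o{\left(q \right)} = 2 + 2 q$ ($o{\left(q \right)} = 2 + q 2 = 2 + 2 q$)
$h{\left(D \right)} = - \frac{\sqrt{13 + D}}{2}$ ($h{\left(D \right)} = - \frac{\sqrt{D + 13}}{2} = - \frac{\sqrt{13 + D}}{2}$)
$h{\left(70 \right)} - \left(-7 + o{\left(-2 \right)} \left(-23\right)\right) = - \frac{\sqrt{13 + 70}}{2} - \left(-7 + \left(2 + 2 \left(-2\right)\right) \left(-23\right)\right) = - \frac{\sqrt{83}}{2} - \left(-7 + \left(2 - 4\right) \left(-23\right)\right) = - \frac{\sqrt{83}}{2} - \left(-7 - -46\right) = - \frac{\sqrt{83}}{2} - \left(-7 + 46\right) = - \frac{\sqrt{83}}{2} - 39 = -39 - \frac{\sqrt{83}}{2}$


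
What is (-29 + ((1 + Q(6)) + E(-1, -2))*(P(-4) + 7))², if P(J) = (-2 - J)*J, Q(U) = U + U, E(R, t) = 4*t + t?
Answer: 1024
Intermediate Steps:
E(R, t) = 5*t
Q(U) = 2*U
P(J) = J*(-2 - J)
(-29 + ((1 + Q(6)) + E(-1, -2))*(P(-4) + 7))² = (-29 + ((1 + 2*6) + 5*(-2))*(-1*(-4)*(2 - 4) + 7))² = (-29 + ((1 + 12) - 10)*(-1*(-4)*(-2) + 7))² = (-29 + (13 - 10)*(-8 + 7))² = (-29 + 3*(-1))² = (-29 - 3)² = (-32)² = 1024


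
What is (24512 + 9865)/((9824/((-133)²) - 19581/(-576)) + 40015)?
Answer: 116754192576/136019806631 ≈ 0.85836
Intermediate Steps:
(24512 + 9865)/((9824/((-133)²) - 19581/(-576)) + 40015) = 34377/((9824/17689 - 19581*(-1/576)) + 40015) = 34377/((9824*(1/17689) + 6527/192) + 40015) = 34377/((9824/17689 + 6527/192) + 40015) = 34377/(117342311/3396288 + 40015) = 34377/(136019806631/3396288) = 34377*(3396288/136019806631) = 116754192576/136019806631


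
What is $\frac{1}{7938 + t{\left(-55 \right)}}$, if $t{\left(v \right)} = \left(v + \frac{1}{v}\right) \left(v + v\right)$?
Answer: $\frac{1}{13990} \approx 7.148 \cdot 10^{-5}$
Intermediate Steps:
$t{\left(v \right)} = 2 v \left(v + \frac{1}{v}\right)$ ($t{\left(v \right)} = \left(v + \frac{1}{v}\right) 2 v = 2 v \left(v + \frac{1}{v}\right)$)
$\frac{1}{7938 + t{\left(-55 \right)}} = \frac{1}{7938 + \left(2 + 2 \left(-55\right)^{2}\right)} = \frac{1}{7938 + \left(2 + 2 \cdot 3025\right)} = \frac{1}{7938 + \left(2 + 6050\right)} = \frac{1}{7938 + 6052} = \frac{1}{13990}$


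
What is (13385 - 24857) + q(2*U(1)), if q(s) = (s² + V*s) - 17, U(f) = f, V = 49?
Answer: -11387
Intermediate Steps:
q(s) = -17 + s² + 49*s (q(s) = (s² + 49*s) - 17 = -17 + s² + 49*s)
(13385 - 24857) + q(2*U(1)) = (13385 - 24857) + (-17 + (2*1)² + 49*(2*1)) = -11472 + (-17 + 2² + 49*2) = -11472 + (-17 + 4 + 98) = -11472 + 85 = -11387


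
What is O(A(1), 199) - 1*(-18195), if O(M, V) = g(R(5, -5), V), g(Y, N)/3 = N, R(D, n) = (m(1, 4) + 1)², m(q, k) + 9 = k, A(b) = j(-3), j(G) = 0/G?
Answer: 18792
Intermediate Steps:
j(G) = 0
A(b) = 0
m(q, k) = -9 + k
R(D, n) = 16 (R(D, n) = ((-9 + 4) + 1)² = (-5 + 1)² = (-4)² = 16)
g(Y, N) = 3*N
O(M, V) = 3*V
O(A(1), 199) - 1*(-18195) = 3*199 - 1*(-18195) = 597 + 18195 = 18792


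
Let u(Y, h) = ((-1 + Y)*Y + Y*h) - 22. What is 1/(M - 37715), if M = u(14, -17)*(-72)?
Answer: -1/32099 ≈ -3.1154e-5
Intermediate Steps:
u(Y, h) = -22 + Y*h + Y*(-1 + Y) (u(Y, h) = (Y*(-1 + Y) + Y*h) - 22 = (Y*h + Y*(-1 + Y)) - 22 = -22 + Y*h + Y*(-1 + Y))
M = 5616 (M = (-22 + 14² - 1*14 + 14*(-17))*(-72) = (-22 + 196 - 14 - 238)*(-72) = -78*(-72) = 5616)
1/(M - 37715) = 1/(5616 - 37715) = 1/(-32099) = -1/32099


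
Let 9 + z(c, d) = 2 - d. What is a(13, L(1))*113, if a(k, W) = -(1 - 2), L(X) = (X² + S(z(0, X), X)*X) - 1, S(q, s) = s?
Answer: 113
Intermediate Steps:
z(c, d) = -7 - d (z(c, d) = -9 + (2 - d) = -7 - d)
L(X) = -1 + 2*X² (L(X) = (X² + X*X) - 1 = (X² + X²) - 1 = 2*X² - 1 = -1 + 2*X²)
a(k, W) = 1 (a(k, W) = -1*(-1) = 1)
a(13, L(1))*113 = 1*113 = 113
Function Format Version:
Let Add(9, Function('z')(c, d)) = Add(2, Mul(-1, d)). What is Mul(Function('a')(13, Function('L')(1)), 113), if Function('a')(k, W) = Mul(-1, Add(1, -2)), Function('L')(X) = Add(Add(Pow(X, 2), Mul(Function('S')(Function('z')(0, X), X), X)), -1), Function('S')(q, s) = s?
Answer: 113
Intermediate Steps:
Function('z')(c, d) = Add(-7, Mul(-1, d)) (Function('z')(c, d) = Add(-9, Add(2, Mul(-1, d))) = Add(-7, Mul(-1, d)))
Function('L')(X) = Add(-1, Mul(2, Pow(X, 2))) (Function('L')(X) = Add(Add(Pow(X, 2), Mul(X, X)), -1) = Add(Add(Pow(X, 2), Pow(X, 2)), -1) = Add(Mul(2, Pow(X, 2)), -1) = Add(-1, Mul(2, Pow(X, 2))))
Function('a')(k, W) = 1 (Function('a')(k, W) = Mul(-1, -1) = 1)
Mul(Function('a')(13, Function('L')(1)), 113) = Mul(1, 113) = 113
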